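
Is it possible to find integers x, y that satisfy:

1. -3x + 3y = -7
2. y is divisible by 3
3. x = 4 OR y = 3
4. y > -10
No

Even the single constraint (-3x + 3y = -7) is infeasible over the integers.

  - -3x + 3y = -7: every term on the left is divisible by 3, so the LHS ≡ 0 (mod 3), but the RHS -7 is not — no integer solution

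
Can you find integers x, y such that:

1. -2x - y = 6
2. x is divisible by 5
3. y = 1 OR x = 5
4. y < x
Yes

Take x = 5, y = -16. Substituting into each constraint:
  (1) -2(5) + 16 = 6 ✓
  (2) 5 = 5 × 1, remainder 0 ✓
  (3) x = 5, target 5 ✓ (second branch holds)
  (4) -16 < 5 ✓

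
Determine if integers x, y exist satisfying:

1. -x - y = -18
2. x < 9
Yes

Take x = 8, y = 10. Substituting into each constraint:
  (1) (-8) + (-10) = -18 ✓
  (2) 8 < 9 ✓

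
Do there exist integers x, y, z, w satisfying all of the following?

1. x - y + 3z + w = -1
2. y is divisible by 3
Yes

Take x = 0, y = 0, z = 0, w = -1. Substituting into each constraint:
  (1) 0 + 0 + 3(0) + (-1) = -1 ✓
  (2) 0 = 3 × 0, remainder 0 ✓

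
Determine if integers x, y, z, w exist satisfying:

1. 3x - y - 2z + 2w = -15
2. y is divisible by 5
Yes

Take x = 1, y = 0, z = 9, w = 0. Substituting into each constraint:
  (1) 3(1) + 0 - 2(9) + 2(0) = -15 ✓
  (2) 0 = 5 × 0, remainder 0 ✓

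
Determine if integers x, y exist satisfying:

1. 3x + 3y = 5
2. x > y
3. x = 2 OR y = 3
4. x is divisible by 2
No

Even the single constraint (3x + 3y = 5) is infeasible over the integers.

  - 3x + 3y = 5: every term on the left is divisible by 3, so the LHS ≡ 0 (mod 3), but the RHS 5 is not — no integer solution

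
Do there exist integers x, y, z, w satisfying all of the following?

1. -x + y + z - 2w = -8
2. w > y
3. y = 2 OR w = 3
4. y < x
Yes

Take x = 3, y = 2, z = -1, w = 3. Substituting into each constraint:
  (1) (-3) + 2 + (-1) - 2(3) = -8 ✓
  (2) 3 > 2 ✓
  (3) y = 2, target 2 ✓ (first branch holds)
  (4) 2 < 3 ✓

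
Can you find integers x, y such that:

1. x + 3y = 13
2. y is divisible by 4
Yes

Take x = 13, y = 0. Substituting into each constraint:
  (1) 13 + 3(0) = 13 ✓
  (2) 0 = 4 × 0, remainder 0 ✓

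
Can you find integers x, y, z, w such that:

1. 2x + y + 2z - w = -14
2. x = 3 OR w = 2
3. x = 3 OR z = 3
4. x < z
Yes

Take x = 2, y = -22, z = 3, w = 2. Substituting into each constraint:
  (1) 2(2) + (-22) + 2(3) + (-2) = -14 ✓
  (2) w = 2, target 2 ✓ (second branch holds)
  (3) z = 3, target 3 ✓ (second branch holds)
  (4) 2 < 3 ✓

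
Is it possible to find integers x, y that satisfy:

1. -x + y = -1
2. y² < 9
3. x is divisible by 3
Yes

Take x = 0, y = -1. Substituting into each constraint:
  (1) 0 + (-1) = -1 ✓
  (2) y² = (-1)² = 1, and 1 < 9 ✓
  (3) 0 = 3 × 0, remainder 0 ✓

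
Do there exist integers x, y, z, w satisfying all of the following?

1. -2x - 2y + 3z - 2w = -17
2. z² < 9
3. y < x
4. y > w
Yes

Take x = 8, y = 0, z = -1, w = -1. Substituting into each constraint:
  (1) -2(8) - 2(0) + 3(-1) - 2(-1) = -17 ✓
  (2) z² = (-1)² = 1, and 1 < 9 ✓
  (3) 0 < 8 ✓
  (4) 0 > -1 ✓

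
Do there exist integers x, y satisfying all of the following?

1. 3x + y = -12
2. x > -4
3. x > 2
Yes

Take x = 3, y = -21. Substituting into each constraint:
  (1) 3(3) + (-21) = -12 ✓
  (2) 3 > -4 ✓
  (3) 3 > 2 ✓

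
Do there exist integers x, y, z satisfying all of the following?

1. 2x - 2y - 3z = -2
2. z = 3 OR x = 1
Yes

Take x = 1, y = 2, z = 0. Substituting into each constraint:
  (1) 2(1) - 2(2) - 3(0) = -2 ✓
  (2) x = 1, target 1 ✓ (second branch holds)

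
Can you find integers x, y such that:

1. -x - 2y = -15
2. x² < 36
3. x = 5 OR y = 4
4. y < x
No

A contradictory subset is {-x - 2y = -15, x² < 36, y < x}. No integer assignment can satisfy these jointly:

  - -x - 2y = -15: is a linear equation tying the variables together
  - x² < 36: restricts x to |x| ≤ 5
  - y < x: bounds one variable relative to another variable

Propagating the comparison: y < x and x ≤ 5 give y ≤ 4. Range argument: with x ∈ [-5, 5], y ∈ [−∞, 4], the left side of the equation is at least -13, but the right side is -15 < -13. No integer solution exists.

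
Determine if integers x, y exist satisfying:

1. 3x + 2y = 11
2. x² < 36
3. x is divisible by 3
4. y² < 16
Yes

Take x = 3, y = 1. Substituting into each constraint:
  (1) 3(3) + 2(1) = 11 ✓
  (2) x² = (3)² = 9, and 9 < 36 ✓
  (3) 3 = 3 × 1, remainder 0 ✓
  (4) y² = (1)² = 1, and 1 < 16 ✓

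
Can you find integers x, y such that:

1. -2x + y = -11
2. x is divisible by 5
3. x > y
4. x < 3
Yes

Take x = 0, y = -11. Substituting into each constraint:
  (1) -2(0) + (-11) = -11 ✓
  (2) 0 = 5 × 0, remainder 0 ✓
  (3) 0 > -11 ✓
  (4) 0 < 3 ✓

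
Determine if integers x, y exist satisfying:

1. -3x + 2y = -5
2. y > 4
Yes

Take x = 5, y = 5. Substituting into each constraint:
  (1) -3(5) + 2(5) = -5 ✓
  (2) 5 > 4 ✓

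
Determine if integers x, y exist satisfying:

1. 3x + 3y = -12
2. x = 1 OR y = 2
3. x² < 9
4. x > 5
No

A contradictory subset is {3x + 3y = -12, x = 1 OR y = 2, x > 5}. No integer assignment can satisfy these jointly:

  - 3x + 3y = -12: is a linear equation tying the variables together
  - x = 1 OR y = 2: forces a choice: either x = 1 or y = 2
  - x > 5: bounds one variable relative to a constant

Split on the disjunction (x = 1 OR y = 2):
  • If x = 1: this contradicts the bound x ≥ 6.
  • If y = 2: the equation forces x = -6, which contradicts the bound x ≥ 6.
Both branches are infeasible, so the system has no integer solution.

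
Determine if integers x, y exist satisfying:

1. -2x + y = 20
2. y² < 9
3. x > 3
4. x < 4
No

A contradictory subset is {x > 3, x < 4}. No integer assignment can satisfy these jointly:

  - x > 3: bounds one variable relative to a constant
  - x < 4: bounds one variable relative to a constant

Direct contradiction: the bounds on x require x ≥ 4 and x ≤ 3 simultaneously, which is empty.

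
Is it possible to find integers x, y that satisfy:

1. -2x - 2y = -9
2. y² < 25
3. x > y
No

Even the single constraint (-2x - 2y = -9) is infeasible over the integers.

  - -2x - 2y = -9: every term on the left is divisible by 2, so the LHS ≡ 0 (mod 2), but the RHS -9 is not — no integer solution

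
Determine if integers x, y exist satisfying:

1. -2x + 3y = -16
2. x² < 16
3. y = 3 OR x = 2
Yes

Take x = 2, y = -4. Substituting into each constraint:
  (1) -2(2) + 3(-4) = -16 ✓
  (2) x² = (2)² = 4, and 4 < 16 ✓
  (3) x = 2, target 2 ✓ (second branch holds)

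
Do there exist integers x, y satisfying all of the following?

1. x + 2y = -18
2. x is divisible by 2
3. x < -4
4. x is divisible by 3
Yes

Take x = -6, y = -6. Substituting into each constraint:
  (1) (-6) + 2(-6) = -18 ✓
  (2) -6 = 2 × -3, remainder 0 ✓
  (3) -6 < -4 ✓
  (4) -6 = 3 × -2, remainder 0 ✓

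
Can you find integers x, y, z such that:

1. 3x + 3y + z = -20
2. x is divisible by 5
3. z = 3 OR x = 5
Yes

Take x = 5, y = -13, z = 4. Substituting into each constraint:
  (1) 3(5) + 3(-13) + 4 = -20 ✓
  (2) 5 = 5 × 1, remainder 0 ✓
  (3) x = 5, target 5 ✓ (second branch holds)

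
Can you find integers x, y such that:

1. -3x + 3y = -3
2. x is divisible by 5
Yes

Take x = 0, y = -1. Substituting into each constraint:
  (1) -3(0) + 3(-1) = -3 ✓
  (2) 0 = 5 × 0, remainder 0 ✓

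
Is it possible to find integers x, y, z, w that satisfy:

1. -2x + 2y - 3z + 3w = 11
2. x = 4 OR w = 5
Yes

Take x = 0, y = -2, z = 0, w = 5. Substituting into each constraint:
  (1) -2(0) + 2(-2) - 3(0) + 3(5) = 11 ✓
  (2) w = 5, target 5 ✓ (second branch holds)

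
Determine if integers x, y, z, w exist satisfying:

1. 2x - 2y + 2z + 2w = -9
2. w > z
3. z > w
No

Even the single constraint (2x - 2y + 2z + 2w = -9) is infeasible over the integers.

  - 2x - 2y + 2z + 2w = -9: every term on the left is divisible by 2, so the LHS ≡ 0 (mod 2), but the RHS -9 is not — no integer solution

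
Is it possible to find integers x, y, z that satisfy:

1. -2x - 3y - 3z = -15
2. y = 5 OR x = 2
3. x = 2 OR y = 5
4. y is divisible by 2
No

A contradictory subset is {-2x - 3y - 3z = -15, y = 5 OR x = 2, y is divisible by 2}. No integer assignment can satisfy these jointly:

  - -2x - 3y - 3z = -15: is a linear equation tying the variables together
  - y = 5 OR x = 2: forces a choice: either y = 5 or x = 2
  - y is divisible by 2: restricts y to multiples of 2

Split on the disjunction (y = 5 OR x = 2):
  • If y = 5: this contradicts the divisibility constraint — 5 is not a multiple of 2.
  • If x = 2: with x = 2, writing y = 2y', every remaining term of the linear equation is divisible by 3, so the left side is ≡ 0 (mod 3); but the right side -11 ≡ 1 (mod 3). No integers can satisfy it.
Both branches are infeasible, so the system has no integer solution.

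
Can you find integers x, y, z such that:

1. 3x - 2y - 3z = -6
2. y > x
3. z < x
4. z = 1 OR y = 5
Yes

Take x = 3, y = 6, z = 1. Substituting into each constraint:
  (1) 3(3) - 2(6) - 3(1) = -6 ✓
  (2) 6 > 3 ✓
  (3) 1 < 3 ✓
  (4) z = 1, target 1 ✓ (first branch holds)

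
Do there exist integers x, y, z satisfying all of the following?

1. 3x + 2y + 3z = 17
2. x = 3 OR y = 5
Yes

Take x = 3, y = 4, z = 0. Substituting into each constraint:
  (1) 3(3) + 2(4) + 3(0) = 17 ✓
  (2) x = 3, target 3 ✓ (first branch holds)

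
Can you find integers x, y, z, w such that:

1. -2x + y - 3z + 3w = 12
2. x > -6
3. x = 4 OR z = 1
Yes

Take x = -3, y = 0, z = 1, w = 3. Substituting into each constraint:
  (1) -2(-3) + 0 - 3(1) + 3(3) = 12 ✓
  (2) -3 > -6 ✓
  (3) z = 1, target 1 ✓ (second branch holds)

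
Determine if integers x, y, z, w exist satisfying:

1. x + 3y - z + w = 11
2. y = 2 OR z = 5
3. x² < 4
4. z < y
Yes

Take x = -1, y = 2, z = 1, w = 7. Substituting into each constraint:
  (1) (-1) + 3(2) + (-1) + 7 = 11 ✓
  (2) y = 2, target 2 ✓ (first branch holds)
  (3) x² = (-1)² = 1, and 1 < 4 ✓
  (4) 1 < 2 ✓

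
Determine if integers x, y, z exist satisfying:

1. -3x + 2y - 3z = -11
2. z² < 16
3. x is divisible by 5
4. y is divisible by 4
Yes

Take x = 10, y = 8, z = -1. Substituting into each constraint:
  (1) -3(10) + 2(8) - 3(-1) = -11 ✓
  (2) z² = (-1)² = 1, and 1 < 16 ✓
  (3) 10 = 5 × 2, remainder 0 ✓
  (4) 8 = 4 × 2, remainder 0 ✓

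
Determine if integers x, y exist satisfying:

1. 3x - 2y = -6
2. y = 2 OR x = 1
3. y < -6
No

The full constraint system is jointly infeasible over the integers. Each constraint and what it forces:

  - 3x - 2y = -6: is a linear equation tying the variables together
  - y = 2 OR x = 1: forces a choice: either y = 2 or x = 1
  - y < -6: bounds one variable relative to a constant

Split on the disjunction (y = 2 OR x = 1):
  • If y = 2: this contradicts the bound y ≤ -7.
  • If x = 1: with x = 1, every remaining term of the linear equation is divisible by 2, so the left side is ≡ 0 (mod 2); but the right side -9 ≡ 1 (mod 2). No integers can satisfy it.
Both branches are infeasible, so the system has no integer solution.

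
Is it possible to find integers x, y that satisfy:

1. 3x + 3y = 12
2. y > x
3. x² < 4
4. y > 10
No

A contradictory subset is {3x + 3y = 12, x² < 4, y > 10}. No integer assignment can satisfy these jointly:

  - 3x + 3y = 12: is a linear equation tying the variables together
  - x² < 4: restricts x to |x| ≤ 1
  - y > 10: bounds one variable relative to a constant

Range argument: with x ∈ [-1, 1], y ∈ [11, ∞], the left side of the equation is at least 30, but the right side is 12 < 30. No integer solution exists.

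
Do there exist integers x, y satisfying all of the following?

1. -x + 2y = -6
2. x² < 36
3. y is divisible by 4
Yes

Take x = -2, y = -4. Substituting into each constraint:
  (1) 2 + 2(-4) = -6 ✓
  (2) x² = (-2)² = 4, and 4 < 36 ✓
  (3) -4 = 4 × -1, remainder 0 ✓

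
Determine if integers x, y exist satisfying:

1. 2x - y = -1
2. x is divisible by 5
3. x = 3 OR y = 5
No

The full constraint system is jointly infeasible over the integers. Each constraint and what it forces:

  - 2x - y = -1: is a linear equation tying the variables together
  - x is divisible by 5: restricts x to multiples of 5
  - x = 3 OR y = 5: forces a choice: either x = 3 or y = 5

Split on the disjunction (x = 3 OR y = 5):
  • If x = 3: this contradicts the divisibility constraint — 3 is not a multiple of 5.
  • If y = 5: with y = 5, writing x = 5x', every remaining term of the linear equation is divisible by 10, so the left side is ≡ 0 (mod 10); but the right side 4 ≡ 4 (mod 10). No integers can satisfy it.
Both branches are infeasible, so the system has no integer solution.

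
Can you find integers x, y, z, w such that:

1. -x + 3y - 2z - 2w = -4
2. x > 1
Yes

Take x = 2, y = 0, z = 0, w = 1. Substituting into each constraint:
  (1) (-2) + 3(0) - 2(0) - 2(1) = -4 ✓
  (2) 2 > 1 ✓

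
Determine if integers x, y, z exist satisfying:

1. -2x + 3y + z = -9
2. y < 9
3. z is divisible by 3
Yes

Take x = 6, y = 1, z = 0. Substituting into each constraint:
  (1) -2(6) + 3(1) + 0 = -9 ✓
  (2) 1 < 9 ✓
  (3) 0 = 3 × 0, remainder 0 ✓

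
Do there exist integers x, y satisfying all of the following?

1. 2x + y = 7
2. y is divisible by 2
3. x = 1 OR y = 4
No

A contradictory subset is {2x + y = 7, y is divisible by 2}. No integer assignment can satisfy these jointly:

  - 2x + y = 7: is a linear equation tying the variables together
  - y is divisible by 2: restricts y to multiples of 2

Modular obstruction: writing y = 2y', every remaining term of the linear equation is divisible by 2, so the left side is ≡ 0 (mod 2); but the right side 7 ≡ 1 (mod 2). No integers can satisfy it.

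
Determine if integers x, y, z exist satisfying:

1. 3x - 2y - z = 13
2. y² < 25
Yes

Take x = 5, y = 0, z = 2. Substituting into each constraint:
  (1) 3(5) - 2(0) + (-2) = 13 ✓
  (2) y² = (0)² = 0, and 0 < 25 ✓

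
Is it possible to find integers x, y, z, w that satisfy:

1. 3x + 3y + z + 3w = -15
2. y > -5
Yes

Take x = 0, y = 0, z = 0, w = -5. Substituting into each constraint:
  (1) 3(0) + 3(0) + 0 + 3(-5) = -15 ✓
  (2) 0 > -5 ✓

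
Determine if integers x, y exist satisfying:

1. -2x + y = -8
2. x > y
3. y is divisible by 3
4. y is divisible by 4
Yes

Take x = 4, y = 0. Substituting into each constraint:
  (1) -2(4) + 0 = -8 ✓
  (2) 4 > 0 ✓
  (3) 0 = 3 × 0, remainder 0 ✓
  (4) 0 = 4 × 0, remainder 0 ✓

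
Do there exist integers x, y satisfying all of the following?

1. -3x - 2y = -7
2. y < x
Yes

Take x = 3, y = -1. Substituting into each constraint:
  (1) -3(3) - 2(-1) = -7 ✓
  (2) -1 < 3 ✓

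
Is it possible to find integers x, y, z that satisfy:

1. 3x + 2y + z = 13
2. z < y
Yes

Take x = 3, y = 2, z = 0. Substituting into each constraint:
  (1) 3(3) + 2(2) + 0 = 13 ✓
  (2) 0 < 2 ✓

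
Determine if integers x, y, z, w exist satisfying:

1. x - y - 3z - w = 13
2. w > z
Yes

Take x = 10, y = 0, z = -1, w = 0. Substituting into each constraint:
  (1) 10 + 0 - 3(-1) + 0 = 13 ✓
  (2) 0 > -1 ✓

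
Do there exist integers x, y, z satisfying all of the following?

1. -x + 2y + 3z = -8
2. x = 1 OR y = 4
Yes

Take x = 1, y = 1, z = -3. Substituting into each constraint:
  (1) (-1) + 2(1) + 3(-3) = -8 ✓
  (2) x = 1, target 1 ✓ (first branch holds)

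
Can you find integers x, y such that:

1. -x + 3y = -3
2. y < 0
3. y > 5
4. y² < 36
No

A contradictory subset is {y < 0, y > 5}. No integer assignment can satisfy these jointly:

  - y < 0: bounds one variable relative to a constant
  - y > 5: bounds one variable relative to a constant

Direct contradiction: the bounds on y require y ≥ 6 and y ≤ -1 simultaneously, which is empty.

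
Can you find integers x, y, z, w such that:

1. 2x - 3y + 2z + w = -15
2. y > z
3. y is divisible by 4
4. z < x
Yes

Take x = 4, y = 4, z = 3, w = -17. Substituting into each constraint:
  (1) 2(4) - 3(4) + 2(3) + (-17) = -15 ✓
  (2) 4 > 3 ✓
  (3) 4 = 4 × 1, remainder 0 ✓
  (4) 3 < 4 ✓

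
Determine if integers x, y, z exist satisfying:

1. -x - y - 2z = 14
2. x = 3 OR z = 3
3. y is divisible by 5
Yes

Take x = 3, y = -5, z = -6. Substituting into each constraint:
  (1) (-3) + 5 - 2(-6) = 14 ✓
  (2) x = 3, target 3 ✓ (first branch holds)
  (3) -5 = 5 × -1, remainder 0 ✓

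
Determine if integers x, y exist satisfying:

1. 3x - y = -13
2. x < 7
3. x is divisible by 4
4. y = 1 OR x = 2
Yes

Take x = -4, y = 1. Substituting into each constraint:
  (1) 3(-4) + (-1) = -13 ✓
  (2) -4 < 7 ✓
  (3) -4 = 4 × -1, remainder 0 ✓
  (4) y = 1, target 1 ✓ (first branch holds)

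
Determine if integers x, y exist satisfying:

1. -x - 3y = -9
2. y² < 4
Yes

Take x = 9, y = 0. Substituting into each constraint:
  (1) (-9) - 3(0) = -9 ✓
  (2) y² = (0)² = 0, and 0 < 4 ✓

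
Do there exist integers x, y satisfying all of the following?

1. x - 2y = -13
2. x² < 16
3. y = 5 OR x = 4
Yes

Take x = -3, y = 5. Substituting into each constraint:
  (1) (-3) - 2(5) = -13 ✓
  (2) x² = (-3)² = 9, and 9 < 16 ✓
  (3) y = 5, target 5 ✓ (first branch holds)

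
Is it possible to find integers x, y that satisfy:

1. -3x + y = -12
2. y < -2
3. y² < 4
No

A contradictory subset is {y < -2, y² < 4}. No integer assignment can satisfy these jointly:

  - y < -2: bounds one variable relative to a constant
  - y² < 4: restricts y to |y| ≤ 1

Direct contradiction: the bounds on y require y ≥ -1 and y ≤ -3 simultaneously, which is empty.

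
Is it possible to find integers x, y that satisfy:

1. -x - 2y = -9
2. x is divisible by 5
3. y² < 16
Yes

Take x = 5, y = 2. Substituting into each constraint:
  (1) (-5) - 2(2) = -9 ✓
  (2) 5 = 5 × 1, remainder 0 ✓
  (3) y² = (2)² = 4, and 4 < 16 ✓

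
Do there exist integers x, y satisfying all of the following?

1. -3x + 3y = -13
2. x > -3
No

Even the single constraint (-3x + 3y = -13) is infeasible over the integers.

  - -3x + 3y = -13: every term on the left is divisible by 3, so the LHS ≡ 0 (mod 3), but the RHS -13 is not — no integer solution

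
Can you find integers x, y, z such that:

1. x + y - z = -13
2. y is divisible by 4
Yes

Take x = -13, y = 0, z = 0. Substituting into each constraint:
  (1) (-13) + 0 + 0 = -13 ✓
  (2) 0 = 4 × 0, remainder 0 ✓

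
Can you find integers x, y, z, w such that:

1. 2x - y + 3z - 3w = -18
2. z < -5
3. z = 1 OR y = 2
Yes

Take x = 1, y = 2, z = -6, w = 0. Substituting into each constraint:
  (1) 2(1) + (-2) + 3(-6) - 3(0) = -18 ✓
  (2) -6 < -5 ✓
  (3) y = 2, target 2 ✓ (second branch holds)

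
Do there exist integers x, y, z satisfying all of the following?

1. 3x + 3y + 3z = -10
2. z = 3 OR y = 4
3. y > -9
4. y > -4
No

Even the single constraint (3x + 3y + 3z = -10) is infeasible over the integers.

  - 3x + 3y + 3z = -10: every term on the left is divisible by 3, so the LHS ≡ 0 (mod 3), but the RHS -10 is not — no integer solution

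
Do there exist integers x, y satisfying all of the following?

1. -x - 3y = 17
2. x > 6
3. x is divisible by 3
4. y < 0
No

A contradictory subset is {-x - 3y = 17, x is divisible by 3}. No integer assignment can satisfy these jointly:

  - -x - 3y = 17: is a linear equation tying the variables together
  - x is divisible by 3: restricts x to multiples of 3

Modular obstruction: writing x = 3x', every remaining term of the linear equation is divisible by 3, so the left side is ≡ 0 (mod 3); but the right side 17 ≡ 2 (mod 3). No integers can satisfy it.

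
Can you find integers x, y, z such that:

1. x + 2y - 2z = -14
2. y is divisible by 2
Yes

Take x = 0, y = 0, z = 7. Substituting into each constraint:
  (1) 0 + 2(0) - 2(7) = -14 ✓
  (2) 0 = 2 × 0, remainder 0 ✓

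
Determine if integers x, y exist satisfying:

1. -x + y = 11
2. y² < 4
Yes

Take x = -11, y = 0. Substituting into each constraint:
  (1) 11 + 0 = 11 ✓
  (2) y² = (0)² = 0, and 0 < 4 ✓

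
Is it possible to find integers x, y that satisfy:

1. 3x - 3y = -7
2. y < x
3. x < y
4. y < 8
No

Even the single constraint (3x - 3y = -7) is infeasible over the integers.

  - 3x - 3y = -7: every term on the left is divisible by 3, so the LHS ≡ 0 (mod 3), but the RHS -7 is not — no integer solution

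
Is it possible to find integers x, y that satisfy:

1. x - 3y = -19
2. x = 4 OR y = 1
Yes

Take x = -16, y = 1. Substituting into each constraint:
  (1) (-16) - 3(1) = -19 ✓
  (2) y = 1, target 1 ✓ (second branch holds)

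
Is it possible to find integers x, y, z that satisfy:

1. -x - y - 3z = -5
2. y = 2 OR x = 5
Yes

Take x = 5, y = 0, z = 0. Substituting into each constraint:
  (1) (-5) + 0 - 3(0) = -5 ✓
  (2) x = 5, target 5 ✓ (second branch holds)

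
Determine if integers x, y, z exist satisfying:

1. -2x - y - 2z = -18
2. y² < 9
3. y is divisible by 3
Yes

Take x = 0, y = 0, z = 9. Substituting into each constraint:
  (1) -2(0) + 0 - 2(9) = -18 ✓
  (2) y² = (0)² = 0, and 0 < 9 ✓
  (3) 0 = 3 × 0, remainder 0 ✓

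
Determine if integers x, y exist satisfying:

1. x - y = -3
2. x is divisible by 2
Yes

Take x = 0, y = 3. Substituting into each constraint:
  (1) 0 + (-3) = -3 ✓
  (2) 0 = 2 × 0, remainder 0 ✓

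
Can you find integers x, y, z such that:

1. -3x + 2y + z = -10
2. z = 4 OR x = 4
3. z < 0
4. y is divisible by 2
Yes

Take x = 4, y = 2, z = -2. Substituting into each constraint:
  (1) -3(4) + 2(2) + (-2) = -10 ✓
  (2) x = 4, target 4 ✓ (second branch holds)
  (3) -2 < 0 ✓
  (4) 2 = 2 × 1, remainder 0 ✓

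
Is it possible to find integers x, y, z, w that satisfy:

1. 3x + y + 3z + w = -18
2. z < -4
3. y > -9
Yes

Take x = 0, y = -3, z = -5, w = 0. Substituting into each constraint:
  (1) 3(0) + (-3) + 3(-5) + 0 = -18 ✓
  (2) -5 < -4 ✓
  (3) -3 > -9 ✓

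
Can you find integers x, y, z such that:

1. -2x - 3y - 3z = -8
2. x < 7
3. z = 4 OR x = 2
Yes

Take x = 4, y = -4, z = 4. Substituting into each constraint:
  (1) -2(4) - 3(-4) - 3(4) = -8 ✓
  (2) 4 < 7 ✓
  (3) z = 4, target 4 ✓ (first branch holds)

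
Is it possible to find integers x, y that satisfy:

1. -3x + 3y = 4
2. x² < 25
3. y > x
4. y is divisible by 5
No

Even the single constraint (-3x + 3y = 4) is infeasible over the integers.

  - -3x + 3y = 4: every term on the left is divisible by 3, so the LHS ≡ 0 (mod 3), but the RHS 4 is not — no integer solution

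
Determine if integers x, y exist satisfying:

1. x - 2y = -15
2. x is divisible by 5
Yes

Take x = -5, y = 5. Substituting into each constraint:
  (1) (-5) - 2(5) = -15 ✓
  (2) -5 = 5 × -1, remainder 0 ✓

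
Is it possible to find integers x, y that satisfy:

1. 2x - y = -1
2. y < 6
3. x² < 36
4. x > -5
Yes

Take x = 0, y = 1. Substituting into each constraint:
  (1) 2(0) + (-1) = -1 ✓
  (2) 1 < 6 ✓
  (3) x² = (0)² = 0, and 0 < 36 ✓
  (4) 0 > -5 ✓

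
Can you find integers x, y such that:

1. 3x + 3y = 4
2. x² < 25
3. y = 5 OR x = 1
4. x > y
No

Even the single constraint (3x + 3y = 4) is infeasible over the integers.

  - 3x + 3y = 4: every term on the left is divisible by 3, so the LHS ≡ 0 (mod 3), but the RHS 4 is not — no integer solution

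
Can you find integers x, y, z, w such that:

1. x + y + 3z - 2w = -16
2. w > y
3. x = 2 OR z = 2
Yes

Take x = 2, y = 25, z = 3, w = 26. Substituting into each constraint:
  (1) 2 + 25 + 3(3) - 2(26) = -16 ✓
  (2) 26 > 25 ✓
  (3) x = 2, target 2 ✓ (first branch holds)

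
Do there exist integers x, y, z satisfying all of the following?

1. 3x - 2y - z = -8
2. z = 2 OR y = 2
Yes

Take x = -2, y = 0, z = 2. Substituting into each constraint:
  (1) 3(-2) - 2(0) + (-2) = -8 ✓
  (2) z = 2, target 2 ✓ (first branch holds)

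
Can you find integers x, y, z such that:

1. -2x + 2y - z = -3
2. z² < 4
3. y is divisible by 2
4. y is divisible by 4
Yes

Take x = 1, y = 0, z = 1. Substituting into each constraint:
  (1) -2(1) + 2(0) + (-1) = -3 ✓
  (2) z² = (1)² = 1, and 1 < 4 ✓
  (3) 0 = 2 × 0, remainder 0 ✓
  (4) 0 = 4 × 0, remainder 0 ✓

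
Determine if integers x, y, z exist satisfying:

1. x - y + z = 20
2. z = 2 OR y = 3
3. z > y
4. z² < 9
Yes

Take x = 19, y = 1, z = 2. Substituting into each constraint:
  (1) 19 + (-1) + 2 = 20 ✓
  (2) z = 2, target 2 ✓ (first branch holds)
  (3) 2 > 1 ✓
  (4) z² = (2)² = 4, and 4 < 9 ✓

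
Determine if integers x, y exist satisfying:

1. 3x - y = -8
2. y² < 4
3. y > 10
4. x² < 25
No

A contradictory subset is {y² < 4, y > 10}. No integer assignment can satisfy these jointly:

  - y² < 4: restricts y to |y| ≤ 1
  - y > 10: bounds one variable relative to a constant

Direct contradiction: the bounds on y require y ≥ 11 and y ≤ 1 simultaneously, which is empty.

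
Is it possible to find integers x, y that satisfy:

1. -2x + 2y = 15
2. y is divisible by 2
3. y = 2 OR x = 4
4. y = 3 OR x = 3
No

Even the single constraint (-2x + 2y = 15) is infeasible over the integers.

  - -2x + 2y = 15: every term on the left is divisible by 2, so the LHS ≡ 0 (mod 2), but the RHS 15 is not — no integer solution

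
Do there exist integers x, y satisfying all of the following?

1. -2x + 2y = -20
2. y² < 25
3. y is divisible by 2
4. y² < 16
Yes

Take x = 10, y = 0. Substituting into each constraint:
  (1) -2(10) + 2(0) = -20 ✓
  (2) y² = (0)² = 0, and 0 < 25 ✓
  (3) 0 = 2 × 0, remainder 0 ✓
  (4) y² = (0)² = 0, and 0 < 16 ✓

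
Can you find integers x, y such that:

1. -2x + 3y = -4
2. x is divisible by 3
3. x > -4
No

A contradictory subset is {-2x + 3y = -4, x is divisible by 3}. No integer assignment can satisfy these jointly:

  - -2x + 3y = -4: is a linear equation tying the variables together
  - x is divisible by 3: restricts x to multiples of 3

Modular obstruction: writing x = 3x', every remaining term of the linear equation is divisible by 3, so the left side is ≡ 0 (mod 3); but the right side -4 ≡ 2 (mod 3). No integers can satisfy it.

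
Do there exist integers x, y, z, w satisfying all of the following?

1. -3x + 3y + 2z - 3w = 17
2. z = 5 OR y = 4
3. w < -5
Yes

Take x = 7, y = 4, z = 4, w = -6. Substituting into each constraint:
  (1) -3(7) + 3(4) + 2(4) - 3(-6) = 17 ✓
  (2) y = 4, target 4 ✓ (second branch holds)
  (3) -6 < -5 ✓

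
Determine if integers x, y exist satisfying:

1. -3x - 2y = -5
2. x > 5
Yes

Take x = 7, y = -8. Substituting into each constraint:
  (1) -3(7) - 2(-8) = -5 ✓
  (2) 7 > 5 ✓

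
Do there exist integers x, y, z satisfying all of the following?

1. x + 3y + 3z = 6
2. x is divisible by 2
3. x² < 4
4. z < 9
Yes

Take x = 0, y = 2, z = 0. Substituting into each constraint:
  (1) 0 + 3(2) + 3(0) = 6 ✓
  (2) 0 = 2 × 0, remainder 0 ✓
  (3) x² = (0)² = 0, and 0 < 4 ✓
  (4) 0 < 9 ✓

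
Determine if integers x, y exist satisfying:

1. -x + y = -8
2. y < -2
Yes

Take x = 5, y = -3. Substituting into each constraint:
  (1) (-5) + (-3) = -8 ✓
  (2) -3 < -2 ✓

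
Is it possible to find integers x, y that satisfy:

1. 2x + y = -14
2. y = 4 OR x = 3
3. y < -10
Yes

Take x = 3, y = -20. Substituting into each constraint:
  (1) 2(3) + (-20) = -14 ✓
  (2) x = 3, target 3 ✓ (second branch holds)
  (3) -20 < -10 ✓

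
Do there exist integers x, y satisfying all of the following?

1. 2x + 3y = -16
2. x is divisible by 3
No

The full constraint system is jointly infeasible over the integers. Each constraint and what it forces:

  - 2x + 3y = -16: is a linear equation tying the variables together
  - x is divisible by 3: restricts x to multiples of 3

Modular obstruction: writing x = 3x', every remaining term of the linear equation is divisible by 3, so the left side is ≡ 0 (mod 3); but the right side -16 ≡ 2 (mod 3). No integers can satisfy it.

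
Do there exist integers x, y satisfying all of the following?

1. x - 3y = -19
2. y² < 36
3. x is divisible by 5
Yes

Take x = -10, y = 3. Substituting into each constraint:
  (1) (-10) - 3(3) = -19 ✓
  (2) y² = (3)² = 9, and 9 < 36 ✓
  (3) -10 = 5 × -2, remainder 0 ✓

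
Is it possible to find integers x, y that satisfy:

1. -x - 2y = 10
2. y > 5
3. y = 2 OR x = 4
No

The full constraint system is jointly infeasible over the integers. Each constraint and what it forces:

  - -x - 2y = 10: is a linear equation tying the variables together
  - y > 5: bounds one variable relative to a constant
  - y = 2 OR x = 4: forces a choice: either y = 2 or x = 4

Split on the disjunction (y = 2 OR x = 4):
  • If y = 2: this contradicts the bound y ≥ 6.
  • If x = 4: the equation forces y = -7, which contradicts the bound y ≥ 6.
Both branches are infeasible, so the system has no integer solution.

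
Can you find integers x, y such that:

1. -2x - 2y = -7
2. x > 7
No

Even the single constraint (-2x - 2y = -7) is infeasible over the integers.

  - -2x - 2y = -7: every term on the left is divisible by 2, so the LHS ≡ 0 (mod 2), but the RHS -7 is not — no integer solution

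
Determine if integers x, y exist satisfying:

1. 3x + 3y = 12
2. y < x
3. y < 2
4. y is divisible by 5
Yes

Take x = 4, y = 0. Substituting into each constraint:
  (1) 3(4) + 3(0) = 12 ✓
  (2) 0 < 4 ✓
  (3) 0 < 2 ✓
  (4) 0 = 5 × 0, remainder 0 ✓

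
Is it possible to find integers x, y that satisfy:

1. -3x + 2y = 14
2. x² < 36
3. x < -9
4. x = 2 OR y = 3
No

A contradictory subset is {-3x + 2y = 14, x < -9, x = 2 OR y = 3}. No integer assignment can satisfy these jointly:

  - -3x + 2y = 14: is a linear equation tying the variables together
  - x < -9: bounds one variable relative to a constant
  - x = 2 OR y = 3: forces a choice: either x = 2 or y = 3

Split on the disjunction (x = 2 OR y = 3):
  • If x = 2: this contradicts the bound x ≤ -10.
  • If y = 3: with y = 3, every remaining term of the linear equation is divisible by 3, so the left side is ≡ 0 (mod 3); but the right side 8 ≡ 2 (mod 3). No integers can satisfy it.
Both branches are infeasible, so the system has no integer solution.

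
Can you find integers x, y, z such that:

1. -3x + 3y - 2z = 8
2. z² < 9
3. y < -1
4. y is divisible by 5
Yes

Take x = -7, y = -5, z = -1. Substituting into each constraint:
  (1) -3(-7) + 3(-5) - 2(-1) = 8 ✓
  (2) z² = (-1)² = 1, and 1 < 9 ✓
  (3) -5 < -1 ✓
  (4) -5 = 5 × -1, remainder 0 ✓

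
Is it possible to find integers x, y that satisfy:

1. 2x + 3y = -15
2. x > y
Yes

Take x = 0, y = -5. Substituting into each constraint:
  (1) 2(0) + 3(-5) = -15 ✓
  (2) 0 > -5 ✓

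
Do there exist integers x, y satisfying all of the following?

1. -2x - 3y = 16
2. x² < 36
Yes

Take x = -2, y = -4. Substituting into each constraint:
  (1) -2(-2) - 3(-4) = 16 ✓
  (2) x² = (-2)² = 4, and 4 < 36 ✓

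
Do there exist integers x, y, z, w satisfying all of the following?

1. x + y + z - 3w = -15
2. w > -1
Yes

Take x = 0, y = -15, z = 0, w = 0. Substituting into each constraint:
  (1) 0 + (-15) + 0 - 3(0) = -15 ✓
  (2) 0 > -1 ✓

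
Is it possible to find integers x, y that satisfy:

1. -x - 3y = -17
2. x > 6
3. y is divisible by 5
Yes

Take x = 17, y = 0. Substituting into each constraint:
  (1) (-17) - 3(0) = -17 ✓
  (2) 17 > 6 ✓
  (3) 0 = 5 × 0, remainder 0 ✓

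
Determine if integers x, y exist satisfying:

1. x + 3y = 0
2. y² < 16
Yes

Take x = 0, y = 0. Substituting into each constraint:
  (1) 0 + 3(0) = 0 ✓
  (2) y² = (0)² = 0, and 0 < 16 ✓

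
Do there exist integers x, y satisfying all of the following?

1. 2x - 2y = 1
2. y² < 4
No

Even the single constraint (2x - 2y = 1) is infeasible over the integers.

  - 2x - 2y = 1: every term on the left is divisible by 2, so the LHS ≡ 0 (mod 2), but the RHS 1 is not — no integer solution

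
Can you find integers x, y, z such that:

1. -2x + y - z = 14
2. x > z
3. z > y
Yes

Take x = -8, y = -11, z = -9. Substituting into each constraint:
  (1) -2(-8) + (-11) + 9 = 14 ✓
  (2) -8 > -9 ✓
  (3) -9 > -11 ✓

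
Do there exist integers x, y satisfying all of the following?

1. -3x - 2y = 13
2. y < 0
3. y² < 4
No

The full constraint system is jointly infeasible over the integers. Each constraint and what it forces:

  - -3x - 2y = 13: is a linear equation tying the variables together
  - y < 0: bounds one variable relative to a constant
  - y² < 4: restricts y to |y| ≤ 1

The bounds confine y to {-1}. For each value, substitute into the equation:
  • y = -1: the equation gives -3x = 11, so x would not be an integer.
Every case fails, so no integer solution exists.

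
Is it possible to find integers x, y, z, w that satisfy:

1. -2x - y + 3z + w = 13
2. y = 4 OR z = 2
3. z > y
Yes

Take x = 0, y = 1, z = 2, w = 8. Substituting into each constraint:
  (1) -2(0) + (-1) + 3(2) + 8 = 13 ✓
  (2) z = 2, target 2 ✓ (second branch holds)
  (3) 2 > 1 ✓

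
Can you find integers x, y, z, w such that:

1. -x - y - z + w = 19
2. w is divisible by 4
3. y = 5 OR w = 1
Yes

Take x = -24, y = 5, z = 0, w = 0. Substituting into each constraint:
  (1) 24 + (-5) + 0 + 0 = 19 ✓
  (2) 0 = 4 × 0, remainder 0 ✓
  (3) y = 5, target 5 ✓ (first branch holds)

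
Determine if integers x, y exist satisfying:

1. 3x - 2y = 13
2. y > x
Yes

Take x = 15, y = 16. Substituting into each constraint:
  (1) 3(15) - 2(16) = 13 ✓
  (2) 16 > 15 ✓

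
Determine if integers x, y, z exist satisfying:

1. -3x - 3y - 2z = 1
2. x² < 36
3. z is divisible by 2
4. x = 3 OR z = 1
Yes

Take x = 3, y = -6, z = 4. Substituting into each constraint:
  (1) -3(3) - 3(-6) - 2(4) = 1 ✓
  (2) x² = (3)² = 9, and 9 < 36 ✓
  (3) 4 = 2 × 2, remainder 0 ✓
  (4) x = 3, target 3 ✓ (first branch holds)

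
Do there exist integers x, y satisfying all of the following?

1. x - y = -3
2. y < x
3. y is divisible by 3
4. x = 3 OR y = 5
No

A contradictory subset is {x - y = -3, y < x}. No integer assignment can satisfy these jointly:

  - x - y = -3: is a linear equation tying the variables together
  - y < x: bounds one variable relative to another variable

From the equation, x − y = -3, i.e. x − y = -3; but x > y requires x − y ≥ 1. Contradiction.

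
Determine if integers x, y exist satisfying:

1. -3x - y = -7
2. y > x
Yes

Take x = 1, y = 4. Substituting into each constraint:
  (1) -3(1) + (-4) = -7 ✓
  (2) 4 > 1 ✓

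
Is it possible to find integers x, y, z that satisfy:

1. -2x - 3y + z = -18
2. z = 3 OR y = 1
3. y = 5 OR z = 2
Yes

Take x = 3, y = 5, z = 3. Substituting into each constraint:
  (1) -2(3) - 3(5) + 3 = -18 ✓
  (2) z = 3, target 3 ✓ (first branch holds)
  (3) y = 5, target 5 ✓ (first branch holds)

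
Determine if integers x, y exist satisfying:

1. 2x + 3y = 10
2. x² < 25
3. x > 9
No

A contradictory subset is {x² < 25, x > 9}. No integer assignment can satisfy these jointly:

  - x² < 25: restricts x to |x| ≤ 4
  - x > 9: bounds one variable relative to a constant

Direct contradiction: the bounds on x require x ≥ 10 and x ≤ 4 simultaneously, which is empty.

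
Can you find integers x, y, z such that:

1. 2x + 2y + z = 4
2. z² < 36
Yes

Take x = 2, y = 0, z = 0. Substituting into each constraint:
  (1) 2(2) + 2(0) + 0 = 4 ✓
  (2) z² = (0)² = 0, and 0 < 36 ✓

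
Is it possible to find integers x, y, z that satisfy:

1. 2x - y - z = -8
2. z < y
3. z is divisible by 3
Yes

Take x = -3, y = 2, z = 0. Substituting into each constraint:
  (1) 2(-3) + (-2) + 0 = -8 ✓
  (2) 0 < 2 ✓
  (3) 0 = 3 × 0, remainder 0 ✓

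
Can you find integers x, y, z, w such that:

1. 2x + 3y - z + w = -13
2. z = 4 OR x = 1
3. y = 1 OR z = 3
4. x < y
Yes

Take x = 1, y = 2, z = 3, w = -18. Substituting into each constraint:
  (1) 2(1) + 3(2) + (-3) + (-18) = -13 ✓
  (2) x = 1, target 1 ✓ (second branch holds)
  (3) z = 3, target 3 ✓ (second branch holds)
  (4) 1 < 2 ✓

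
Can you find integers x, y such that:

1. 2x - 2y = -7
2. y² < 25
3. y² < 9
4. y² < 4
No

Even the single constraint (2x - 2y = -7) is infeasible over the integers.

  - 2x - 2y = -7: every term on the left is divisible by 2, so the LHS ≡ 0 (mod 2), but the RHS -7 is not — no integer solution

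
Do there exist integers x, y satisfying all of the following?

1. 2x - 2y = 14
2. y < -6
Yes

Take x = 0, y = -7. Substituting into each constraint:
  (1) 2(0) - 2(-7) = 14 ✓
  (2) -7 < -6 ✓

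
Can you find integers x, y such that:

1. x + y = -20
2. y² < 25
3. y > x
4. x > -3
No

A contradictory subset is {x + y = -20, y > x, x > -3}. No integer assignment can satisfy these jointly:

  - x + y = -20: is a linear equation tying the variables together
  - y > x: bounds one variable relative to another variable
  - x > -3: bounds one variable relative to a constant

Propagating the comparison: y > x and x ≥ -2 give y ≥ -1. Range argument: with x ∈ [-2, ∞], y ∈ [-1, ∞], the left side of the equation is at least -3, but the right side is -20 < -3. No integer solution exists.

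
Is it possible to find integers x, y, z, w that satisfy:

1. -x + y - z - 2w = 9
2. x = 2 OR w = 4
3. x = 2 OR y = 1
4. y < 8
Yes

Take x = 2, y = 1, z = 0, w = -5. Substituting into each constraint:
  (1) (-2) + 1 + 0 - 2(-5) = 9 ✓
  (2) x = 2, target 2 ✓ (first branch holds)
  (3) x = 2, target 2 ✓ (first branch holds)
  (4) 1 < 8 ✓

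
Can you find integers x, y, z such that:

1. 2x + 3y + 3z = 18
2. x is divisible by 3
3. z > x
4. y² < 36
Yes

Take x = 0, y = 5, z = 1. Substituting into each constraint:
  (1) 2(0) + 3(5) + 3(1) = 18 ✓
  (2) 0 = 3 × 0, remainder 0 ✓
  (3) 1 > 0 ✓
  (4) y² = (5)² = 25, and 25 < 36 ✓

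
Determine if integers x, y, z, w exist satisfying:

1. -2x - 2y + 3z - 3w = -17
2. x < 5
Yes

Take x = 0, y = 7, z = 0, w = 1. Substituting into each constraint:
  (1) -2(0) - 2(7) + 3(0) - 3(1) = -17 ✓
  (2) 0 < 5 ✓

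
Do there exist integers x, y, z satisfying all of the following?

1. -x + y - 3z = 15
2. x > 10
Yes

Take x = 11, y = 26, z = 0. Substituting into each constraint:
  (1) (-11) + 26 - 3(0) = 15 ✓
  (2) 11 > 10 ✓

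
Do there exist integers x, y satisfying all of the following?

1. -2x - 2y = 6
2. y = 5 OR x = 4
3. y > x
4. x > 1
No

A contradictory subset is {-2x - 2y = 6, y > x, x > 1}. No integer assignment can satisfy these jointly:

  - -2x - 2y = 6: is a linear equation tying the variables together
  - y > x: bounds one variable relative to another variable
  - x > 1: bounds one variable relative to a constant

Propagating the comparison: y > x and x ≥ 2 give y ≥ 3. Range argument: with x ∈ [2, ∞], y ∈ [3, ∞], the left side of the equation is at most -10, but the right side is 6 > -10. No integer solution exists.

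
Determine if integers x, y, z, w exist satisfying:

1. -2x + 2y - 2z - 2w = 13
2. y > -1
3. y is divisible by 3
No

Even the single constraint (-2x + 2y - 2z - 2w = 13) is infeasible over the integers.

  - -2x + 2y - 2z - 2w = 13: every term on the left is divisible by 2, so the LHS ≡ 0 (mod 2), but the RHS 13 is not — no integer solution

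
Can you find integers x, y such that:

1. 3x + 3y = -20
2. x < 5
No

Even the single constraint (3x + 3y = -20) is infeasible over the integers.

  - 3x + 3y = -20: every term on the left is divisible by 3, so the LHS ≡ 0 (mod 3), but the RHS -20 is not — no integer solution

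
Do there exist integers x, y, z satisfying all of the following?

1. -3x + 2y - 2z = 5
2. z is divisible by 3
Yes

Take x = 1, y = 4, z = 0. Substituting into each constraint:
  (1) -3(1) + 2(4) - 2(0) = 5 ✓
  (2) 0 = 3 × 0, remainder 0 ✓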